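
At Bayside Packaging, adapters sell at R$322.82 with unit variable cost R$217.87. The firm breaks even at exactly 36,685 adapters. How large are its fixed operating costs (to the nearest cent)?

R$3,850,090.75

Contribution margin per unit = R$322.82 − R$217.87 = R$104.95.
Fixed costs = break-even units × CM = 36,685 × R$104.95 = R$3,850,090.75.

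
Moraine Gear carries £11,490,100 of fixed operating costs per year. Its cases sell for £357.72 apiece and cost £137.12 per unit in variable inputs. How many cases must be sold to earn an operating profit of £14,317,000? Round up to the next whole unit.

Contribution margin per unit = £357.72 − £137.12 = £220.60.
Need Q such that Q × £220.60 − £11,490,100 = £14,317,000, i.e. Q = £25,807,100 / £220.60 = 116,985.95 → 116,986.

116,986 cases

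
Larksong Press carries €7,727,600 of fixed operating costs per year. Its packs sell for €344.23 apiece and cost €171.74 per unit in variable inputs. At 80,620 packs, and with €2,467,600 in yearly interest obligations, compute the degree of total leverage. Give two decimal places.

At 80,620 units, contribution = 80,620 × €172.49 = €13,906,143.80.
Operating income = contribution − fixed costs = €13,906,143.80 − €7,727,600 = €6,178,543.80. Interest = €2,467,600.00, so EBIT − I = €3,710,943.80.
Degree of total leverage = total CM / (EBIT − interest) = €13,906,143.80 / €3,710,943.80 = 3.7473.

3.75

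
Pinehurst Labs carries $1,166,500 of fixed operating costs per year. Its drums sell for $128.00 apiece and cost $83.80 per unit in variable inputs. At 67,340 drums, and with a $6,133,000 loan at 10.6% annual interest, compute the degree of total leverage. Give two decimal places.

2.57

Total contribution margin = 67,340 × $44.20 = $2,976,428.00.
EBIT = $2,976,428.00 − $1,166,500 = $1,809,928.00. Interest = $650,098.00.
DOL = $2,976,428.00 ÷ $1,809,928.00 = 1.6445; DFL = $1,809,928.00 ÷ $1,159,830.00 = 1.5605.
DCL = DOL × DFL = 1.6445 × 1.5605 = 2.5662.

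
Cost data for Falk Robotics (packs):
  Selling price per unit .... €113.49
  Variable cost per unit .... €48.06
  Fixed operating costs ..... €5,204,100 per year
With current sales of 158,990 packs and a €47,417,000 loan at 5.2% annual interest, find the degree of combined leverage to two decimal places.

3.81

Contribution at this volume is 158,990 × €65.43 = €10,402,715.70.
EBIT = €10,402,715.70 − €5,204,100 = €5,198,615.70. Interest = €2,465,684.00, so EBIT − I = €2,732,931.70.
Degree of total leverage = total CM / (EBIT − interest) = €10,402,715.70 / €2,732,931.70 = 3.8064.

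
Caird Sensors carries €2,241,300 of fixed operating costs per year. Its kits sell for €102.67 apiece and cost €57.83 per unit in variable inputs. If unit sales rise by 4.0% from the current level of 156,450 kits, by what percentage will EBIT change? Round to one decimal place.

Contribution at this volume is 156,450 × €44.84 = €7,015,218.00.
Subtracting fixed costs: EBIT = €7,015,218.00 − €2,241,300 = €4,773,918.00.
DOL = contribution ÷ EBIT = €7,015,218.00 ÷ €4,773,918.00 = 1.4695.
%ΔEBIT = DOL × %ΔSales = 1.4695 × +4.0% = +5.9%.

+5.9%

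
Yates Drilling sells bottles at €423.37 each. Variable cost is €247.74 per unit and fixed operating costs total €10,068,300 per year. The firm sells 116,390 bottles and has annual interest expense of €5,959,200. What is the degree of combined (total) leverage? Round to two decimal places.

4.63

Total contribution margin = 116,390 × €175.63 = €20,441,575.70.
EBIT = €20,441,575.70 − €10,068,300 = €10,373,275.70. Interest = €5,959,200.00.
DOL = €20,441,575.70 ÷ €10,373,275.70 = 1.9706; DFL = €10,373,275.70 ÷ €4,414,075.70 = 2.3500.
Combined leverage = 1.9706 × 2.3500 = 4.6309.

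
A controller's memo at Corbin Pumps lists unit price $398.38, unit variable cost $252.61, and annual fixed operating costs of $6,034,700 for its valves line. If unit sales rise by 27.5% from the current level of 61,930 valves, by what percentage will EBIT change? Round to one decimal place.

Contribution at this volume is 61,930 × $145.77 = $9,027,536.10.
EBIT = $9,027,536.10 − $6,034,700 = $2,992,836.10.
DOL = contribution ÷ EBIT = $9,027,536.10 ÷ $2,992,836.10 = 3.0164.
%ΔEBIT = DOL × %ΔSales = 3.0164 × +27.5% = +83.0%.

+83.0%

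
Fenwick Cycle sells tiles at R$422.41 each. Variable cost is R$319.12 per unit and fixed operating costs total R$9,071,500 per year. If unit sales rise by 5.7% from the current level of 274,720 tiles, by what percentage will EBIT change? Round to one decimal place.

+8.4%

Total contribution margin = 274,720 × R$103.29 = R$28,375,828.80.
EBIT = R$28,375,828.80 − R$9,071,500 = R$19,304,328.80.
So DOL = total CM / EBIT = R$28,375,828.80 / R$19,304,328.80 = 1.4699.
%ΔEBIT = DOL × %ΔSales = 1.4699 × +5.7% = +8.4%.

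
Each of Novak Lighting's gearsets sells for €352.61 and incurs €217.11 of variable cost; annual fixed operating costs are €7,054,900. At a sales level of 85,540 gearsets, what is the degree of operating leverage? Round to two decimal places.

2.56

At 85,540 units, contribution = 85,540 × €135.50 = €11,590,670.00.
Subtracting fixed costs: EBIT = €11,590,670.00 − €7,054,900 = €4,535,770.00.
So DOL = total CM / EBIT = €11,590,670.00 / €4,535,770.00 = 2.5554.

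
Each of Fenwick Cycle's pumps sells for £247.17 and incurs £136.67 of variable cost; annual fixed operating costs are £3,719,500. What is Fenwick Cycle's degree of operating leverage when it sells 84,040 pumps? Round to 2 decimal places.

Contribution at this volume is 84,040 × £110.50 = £9,286,420.00.
Operating income = contribution − fixed costs = £9,286,420.00 − £3,719,500 = £5,566,920.00.
So DOL = total CM / EBIT = £9,286,420.00 / £5,566,920.00 = 1.6681.

1.67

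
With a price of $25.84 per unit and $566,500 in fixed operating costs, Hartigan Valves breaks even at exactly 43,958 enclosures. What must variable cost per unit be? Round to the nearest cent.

$12.95

At break-even, FC = Q × (P − VC), so P − VC = $566,500 ÷ 43,958 = $12.8873.
Hence VC = price − CM = $25.84 − $12.8873 = $12.95.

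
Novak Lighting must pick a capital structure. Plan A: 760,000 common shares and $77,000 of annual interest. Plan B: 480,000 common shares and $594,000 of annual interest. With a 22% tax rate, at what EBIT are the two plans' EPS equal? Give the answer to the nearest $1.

At indifference, (EBIT − 77,000)(1 − t)/760,000 = (EBIT − 594,000)(1 − t)/480,000.
Cancelling (1 − t) and cross-multiplying: 480,000·(EBIT − 77,000) = 760,000·(EBIT − 594,000).
EBIT × (760,000 − 480,000) = 594,000 × 760,000 − 77,000 × 480,000 = 414,480,000,000, so EBIT = 414,480,000,000 ÷ 280,000 = 1,480,285.71.

$1,480,286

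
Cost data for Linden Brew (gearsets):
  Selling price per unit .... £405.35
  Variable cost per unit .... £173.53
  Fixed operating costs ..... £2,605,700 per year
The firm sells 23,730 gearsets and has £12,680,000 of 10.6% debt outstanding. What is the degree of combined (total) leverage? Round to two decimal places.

Total contribution margin = 23,730 × £231.82 = £5,501,088.60.
Subtracting fixed costs: EBIT = £5,501,088.60 − £2,605,700 = £2,895,388.60. Interest = £1,344,080.00.
DOL = £5,501,088.60 ÷ £2,895,388.60 = 1.8999; DFL = £2,895,388.60 ÷ £1,551,308.60 = 1.8664.
Combined leverage = 1.8999 × 1.8664 = 3.5460.

3.55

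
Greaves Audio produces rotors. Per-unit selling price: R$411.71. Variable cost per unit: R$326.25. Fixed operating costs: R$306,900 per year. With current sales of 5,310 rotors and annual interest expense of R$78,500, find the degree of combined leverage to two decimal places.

6.64

Contribution at this volume is 5,310 × R$85.46 = R$453,792.60.
Operating income = contribution − fixed costs = R$453,792.60 − R$306,900 = R$146,892.60. Interest = R$78,500.00.
DOL = R$453,792.60 ÷ R$146,892.60 = 3.0893; DFL = R$146,892.60 ÷ R$68,392.60 = 2.1478.
Combined leverage = 3.0893 × 2.1478 = 6.6352.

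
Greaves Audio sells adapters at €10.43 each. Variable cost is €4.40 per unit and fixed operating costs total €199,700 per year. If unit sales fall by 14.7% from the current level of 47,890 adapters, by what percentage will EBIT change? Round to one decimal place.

-47.7%

At 47,890 units, contribution = 47,890 × €6.03 = €288,776.70.
Operating income = contribution − fixed costs = €288,776.70 − €199,700 = €89,076.70.
Degree of operating leverage = €288,776.70 / €89,076.70 = 3.2419.
So EBIT moves 3.2419 × (-14.7%) = -47.7%.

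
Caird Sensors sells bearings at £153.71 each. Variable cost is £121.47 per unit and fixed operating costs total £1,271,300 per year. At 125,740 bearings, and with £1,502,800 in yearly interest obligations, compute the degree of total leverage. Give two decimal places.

Contribution at this volume is 125,740 × £32.24 = £4,053,857.60.
EBIT = £4,053,857.60 − £1,271,300 = £2,782,557.60. Interest = £1,502,800.00, so EBIT − I = £1,279,757.60.
DCL = contribution ÷ (EBIT − I) = £4,053,857.60 ÷ £1,279,757.60 = 3.1677.

3.17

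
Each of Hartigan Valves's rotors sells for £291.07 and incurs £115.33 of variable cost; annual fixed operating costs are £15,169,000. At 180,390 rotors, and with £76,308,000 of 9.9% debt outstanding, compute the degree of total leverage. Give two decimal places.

3.53

Total contribution margin = 180,390 × £175.74 = £31,701,738.60.
Subtracting fixed costs: EBIT = £31,701,738.60 − £15,169,000 = £16,532,738.60. Interest = £7,554,492.00, so EBIT − I = £8,978,246.60.
DCL = contribution ÷ (EBIT − I) = £31,701,738.60 ÷ £8,978,246.60 = 3.5309.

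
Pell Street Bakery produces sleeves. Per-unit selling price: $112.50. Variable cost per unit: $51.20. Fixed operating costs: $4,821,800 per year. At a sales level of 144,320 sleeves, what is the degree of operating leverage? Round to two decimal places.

Total contribution margin = 144,320 × $61.30 = $8,846,816.00.
Operating income = contribution − fixed costs = $8,846,816.00 − $4,821,800 = $4,025,016.00.
So DOL = total CM / EBIT = $8,846,816.00 / $4,025,016.00 = 2.1980.

2.20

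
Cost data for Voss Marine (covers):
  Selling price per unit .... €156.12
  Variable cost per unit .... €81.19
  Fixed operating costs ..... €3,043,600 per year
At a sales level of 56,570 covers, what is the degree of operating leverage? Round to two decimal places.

Contribution at this volume is 56,570 × €74.93 = €4,238,790.10.
Subtracting fixed costs: EBIT = €4,238,790.10 − €3,043,600 = €1,195,190.10.
DOL = contribution ÷ EBIT = €4,238,790.10 ÷ €1,195,190.10 = 3.5465.

3.55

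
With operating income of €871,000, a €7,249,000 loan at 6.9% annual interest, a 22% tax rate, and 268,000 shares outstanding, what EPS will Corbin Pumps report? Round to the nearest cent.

€1.08

Interest = €500,181.00, so EBT = €871,000 − €500,181.00 = €370,819.00.
Net income = €370,819.00 × (1 − 0.22) = €289,238.82.
Per share: €289,238.82 / 268,000 shares = €1.08.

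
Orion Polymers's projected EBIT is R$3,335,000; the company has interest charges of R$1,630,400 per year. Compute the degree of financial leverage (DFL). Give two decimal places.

1.96

Annual interest charges come to R$1,630,400.00.
Degree of financial leverage = EBIT / (EBIT − interest) = R$3,335,000 / R$1,704,600.00 = 1.9565.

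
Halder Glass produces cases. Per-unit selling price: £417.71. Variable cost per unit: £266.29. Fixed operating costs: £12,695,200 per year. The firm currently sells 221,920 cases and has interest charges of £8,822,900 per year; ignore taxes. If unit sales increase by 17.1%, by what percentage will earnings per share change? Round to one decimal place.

Total contribution margin = 221,920 × £151.42 = £33,603,126.40.
Operating income = contribution − fixed costs = £33,603,126.40 − £12,695,200 = £20,907,926.40.
After interest of £8,822,900.00, pre-tax earnings = £12,085,026.40.
Degree of combined leverage = contribution ÷ (EBIT − I) = £33,603,126.40 ÷ £12,085,026.40 = 2.7806.
%ΔEPS = DCL × %ΔSales = 2.7806 × +17.1% = +47.5%.

+47.5%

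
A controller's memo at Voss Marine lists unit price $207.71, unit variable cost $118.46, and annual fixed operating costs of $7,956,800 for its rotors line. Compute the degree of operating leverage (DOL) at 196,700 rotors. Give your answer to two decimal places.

1.83

At 196,700 units, contribution = 196,700 × $89.25 = $17,555,475.00.
EBIT = $17,555,475.00 − $7,956,800 = $9,598,675.00.
DOL = contribution ÷ EBIT = $17,555,475.00 ÷ $9,598,675.00 = 1.8289.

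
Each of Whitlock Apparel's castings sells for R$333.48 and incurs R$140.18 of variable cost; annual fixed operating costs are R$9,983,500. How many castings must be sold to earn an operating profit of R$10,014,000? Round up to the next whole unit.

103,454 castings

Each unit contributes R$333.48 − R$140.18 = R$193.30.
Required volume = (fixed costs + target profit) ÷ CM = (R$9,983,500 + R$10,014,000) ÷ R$193.30 = 103,453.18, so 103,454 castings.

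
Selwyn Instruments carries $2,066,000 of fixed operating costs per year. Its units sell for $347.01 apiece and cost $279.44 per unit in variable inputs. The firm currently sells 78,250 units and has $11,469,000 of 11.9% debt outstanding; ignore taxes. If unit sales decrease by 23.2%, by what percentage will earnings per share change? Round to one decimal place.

-66.1%

Contribution at this volume is 78,250 × $67.57 = $5,287,352.50.
Subtracting fixed costs: EBIT = $5,287,352.50 − $2,066,000 = $3,221,352.50.
After interest of $1,364,811.00, pre-tax earnings = $1,856,541.50.
DCL = total CM / (EBIT − I) = $5,287,352.50 / $1,856,541.50 = 2.8480.
%ΔEPS = DCL × %ΔSales = 2.8480 × -23.2% = -66.1%.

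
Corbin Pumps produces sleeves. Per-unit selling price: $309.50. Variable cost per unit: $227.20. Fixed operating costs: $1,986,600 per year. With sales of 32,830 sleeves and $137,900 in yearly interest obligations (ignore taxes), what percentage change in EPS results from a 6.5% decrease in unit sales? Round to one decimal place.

-30.4%

Total contribution margin = 32,830 × $82.30 = $2,701,909.00.
Operating income = contribution − fixed costs = $2,701,909.00 − $1,986,600 = $715,309.00.
Interest = $137,900.00, so EBIT − I = $577,409.00.
Degree of combined leverage = contribution ÷ (EBIT − I) = $2,701,909.00 ÷ $577,409.00 = 4.6794.
EPS therefore changes by 4.6794 × (-6.5%) = -30.4%.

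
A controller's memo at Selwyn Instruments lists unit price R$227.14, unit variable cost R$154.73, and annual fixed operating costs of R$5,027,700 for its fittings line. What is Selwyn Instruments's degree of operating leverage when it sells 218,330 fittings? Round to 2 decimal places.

At 218,330 units, contribution = 218,330 × R$72.41 = R$15,809,275.30.
Operating income = contribution − fixed costs = R$15,809,275.30 − R$5,027,700 = R$10,781,575.30.
Degree of operating leverage = R$15,809,275.30 / R$10,781,575.30 = 1.4663.

1.47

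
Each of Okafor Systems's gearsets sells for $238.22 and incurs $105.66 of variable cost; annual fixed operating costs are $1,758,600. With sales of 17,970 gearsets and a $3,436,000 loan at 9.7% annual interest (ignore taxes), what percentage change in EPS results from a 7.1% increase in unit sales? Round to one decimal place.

+58.3%

Total contribution margin = 17,970 × $132.56 = $2,382,103.20.
Subtracting fixed costs: EBIT = $2,382,103.20 − $1,758,600 = $623,503.20.
Interest = $333,292.00, so EBIT − I = $290,211.20.
DCL = total CM / (EBIT − I) = $2,382,103.20 / $290,211.20 = 8.2082.
EPS therefore changes by 8.2082 × (+7.1%) = +58.3%.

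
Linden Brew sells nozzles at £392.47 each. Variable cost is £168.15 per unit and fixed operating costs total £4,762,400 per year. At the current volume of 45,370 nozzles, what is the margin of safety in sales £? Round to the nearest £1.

Unit CM = price − variable cost = £392.47 − £168.15 = £224.32. Break-even units = £4,762,400 ÷ £224.32 = 21,230.39; break-even revenue = 21,230.39 × £392.47 = £8,332,289.27.
Actual sales revenue = 45,370 × £392.47 = £17,806,363.90.
Margin of safety = £17,806,363.90 − £8,332,289.27 = £9,474,075.

£9,474,075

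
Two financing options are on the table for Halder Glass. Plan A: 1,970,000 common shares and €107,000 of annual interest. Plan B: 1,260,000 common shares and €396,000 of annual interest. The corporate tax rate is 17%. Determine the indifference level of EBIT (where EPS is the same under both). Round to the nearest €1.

€908,873

At indifference, (EBIT − 107,000)(1 − t)/1,970,000 = (EBIT − 396,000)(1 − t)/1,260,000.
Cancelling (1 − t) and cross-multiplying: 1,260,000·(EBIT − 107,000) = 1,970,000·(EBIT − 396,000).
EBIT × (1,970,000 − 1,260,000) = 396,000 × 1,970,000 − 107,000 × 1,260,000 = 645,300,000,000, so EBIT = 645,300,000,000 ÷ 710,000 = 908,873.24.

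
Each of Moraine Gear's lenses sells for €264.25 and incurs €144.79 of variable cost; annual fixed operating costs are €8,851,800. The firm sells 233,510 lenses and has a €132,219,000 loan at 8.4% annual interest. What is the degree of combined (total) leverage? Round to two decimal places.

3.51

Total contribution margin = 233,510 × €119.46 = €27,895,104.60.
Subtracting fixed costs: EBIT = €27,895,104.60 − €8,851,800 = €19,043,304.60. Interest = €11,106,396.00.
DOL = €27,895,104.60 ÷ €19,043,304.60 = 1.4648; DFL = €19,043,304.60 ÷ €7,936,908.60 = 2.3993.
Combined leverage = 1.4648 × 2.3993 = 3.5145.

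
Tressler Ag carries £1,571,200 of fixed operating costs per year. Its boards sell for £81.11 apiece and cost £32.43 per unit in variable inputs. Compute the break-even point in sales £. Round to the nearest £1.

Contribution margin per unit = £81.11 − £32.43 = £48.68, a CM ratio of £48.68 ÷ £81.11 = 0.6002.
Break-even sales = FC ÷ CM ratio = £1,571,200 × £81.11 / £48.68 = £2,617,914.

£2,617,914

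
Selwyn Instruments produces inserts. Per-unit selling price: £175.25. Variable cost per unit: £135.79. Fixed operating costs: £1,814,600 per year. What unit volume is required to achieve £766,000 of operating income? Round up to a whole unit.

Contribution margin per unit = £175.25 − £135.79 = £39.46.
Units = (FC + target) / CM = (£1,814,600 + £766,000) / £39.46 = 65,397.87, so 65,398 inserts.

65,398 inserts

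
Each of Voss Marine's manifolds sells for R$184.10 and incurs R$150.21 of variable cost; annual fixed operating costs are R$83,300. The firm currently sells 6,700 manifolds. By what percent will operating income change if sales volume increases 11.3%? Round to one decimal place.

At 6,700 units, contribution = 6,700 × R$33.89 = R$227,063.00.
Operating income = contribution − fixed costs = R$227,063.00 − R$83,300 = R$143,763.00.
DOL = contribution ÷ EBIT = R$227,063.00 ÷ R$143,763.00 = 1.5794.
Operating income changes by 1.5794 × +11.3% = +17.8%.

+17.8%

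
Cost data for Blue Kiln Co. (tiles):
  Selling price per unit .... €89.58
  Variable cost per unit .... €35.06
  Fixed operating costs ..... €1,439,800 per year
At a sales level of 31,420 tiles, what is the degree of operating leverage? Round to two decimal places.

At 31,420 units, contribution = 31,420 × €54.52 = €1,713,018.40.
EBIT = €1,713,018.40 − €1,439,800 = €273,218.40.
So DOL = total CM / EBIT = €1,713,018.40 / €273,218.40 = 6.2698.

6.27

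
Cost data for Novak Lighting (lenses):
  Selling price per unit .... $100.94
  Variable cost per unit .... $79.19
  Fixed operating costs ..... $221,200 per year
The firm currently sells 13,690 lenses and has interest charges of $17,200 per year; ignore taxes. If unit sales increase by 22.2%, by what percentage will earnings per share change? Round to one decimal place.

+111.4%

At 13,690 units, contribution = 13,690 × $21.75 = $297,757.50.
Subtracting fixed costs: EBIT = $297,757.50 − $221,200 = $76,557.50.
After interest of $17,200.00, pre-tax earnings = $59,357.50.
DCL = total CM / (EBIT − I) = $297,757.50 / $59,357.50 = 5.0163.
%ΔEPS = DCL × %ΔSales = 5.0163 × +22.2% = +111.4%.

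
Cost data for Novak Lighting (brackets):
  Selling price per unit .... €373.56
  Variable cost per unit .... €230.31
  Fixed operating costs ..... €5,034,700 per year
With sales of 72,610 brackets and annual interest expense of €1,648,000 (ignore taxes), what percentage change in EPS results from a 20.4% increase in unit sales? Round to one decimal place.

Total contribution margin = 72,610 × €143.25 = €10,401,382.50.
EBIT = €10,401,382.50 − €5,034,700 = €5,366,682.50.
After interest of €1,648,000.00, pre-tax earnings = €3,718,682.50.
DCL = total CM / (EBIT − I) = €10,401,382.50 / €3,718,682.50 = 2.7971.
%ΔEPS = DCL × %ΔSales = 2.7971 × +20.4% = +57.1%.

+57.1%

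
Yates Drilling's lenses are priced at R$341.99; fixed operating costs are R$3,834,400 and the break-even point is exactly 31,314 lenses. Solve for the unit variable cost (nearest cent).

Contribution per unit must be FC / Q = R$3,834,400 / 31,314 = R$122.4500.
Variable cost per unit = R$341.99 − R$122.4500 = R$219.54.

R$219.54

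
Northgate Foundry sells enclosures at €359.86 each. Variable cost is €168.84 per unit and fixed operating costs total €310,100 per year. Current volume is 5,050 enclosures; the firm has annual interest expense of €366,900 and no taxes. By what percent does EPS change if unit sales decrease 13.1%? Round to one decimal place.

At 5,050 units, contribution = 5,050 × €191.02 = €964,651.00.
EBIT = €964,651.00 − €310,100 = €654,551.00.
After interest of €366,900.00, pre-tax earnings = €287,651.00.
DCL = total CM / (EBIT − I) = €964,651.00 / €287,651.00 = 3.3535.
%ΔEPS = DCL × %ΔSales = 3.3535 × -13.1% = -43.9%.

-43.9%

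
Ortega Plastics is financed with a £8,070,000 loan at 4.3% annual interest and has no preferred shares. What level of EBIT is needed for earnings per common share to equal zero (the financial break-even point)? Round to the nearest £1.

£347,010

Annual interest = 4.3% × £8,070,000 = £347,010.00.
Without preferred stock the financial break-even is simply EBIT = interest = £347,010.00.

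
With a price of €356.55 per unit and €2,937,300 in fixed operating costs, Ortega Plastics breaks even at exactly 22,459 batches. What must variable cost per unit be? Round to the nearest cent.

At break-even, FC = Q × (P − VC), so P − VC = €2,937,300 ÷ 22,459 = €130.7850.
Hence VC = price − CM = €356.55 − €130.7850 = €225.77.

€225.77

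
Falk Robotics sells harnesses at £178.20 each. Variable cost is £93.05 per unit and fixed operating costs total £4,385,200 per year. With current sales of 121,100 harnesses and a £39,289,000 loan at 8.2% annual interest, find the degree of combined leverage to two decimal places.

Contribution at this volume is 121,100 × £85.15 = £10,311,665.00.
Subtracting fixed costs: EBIT = £10,311,665.00 − £4,385,200 = £5,926,465.00. Interest = £3,221,698.00.
DOL = £10,311,665.00 ÷ £5,926,465.00 = 1.7399; DFL = £5,926,465.00 ÷ £2,704,767.00 = 2.1911.
DCL = DOL × DFL = 1.7399 × 2.1911 = 3.8123.

3.81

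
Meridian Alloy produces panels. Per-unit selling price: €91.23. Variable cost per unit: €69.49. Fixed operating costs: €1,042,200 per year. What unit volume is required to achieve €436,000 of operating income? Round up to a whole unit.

Contribution margin per unit = €91.23 − €69.49 = €21.74.
Required volume = (fixed costs + target profit) ÷ CM = (€1,042,200 + €436,000) ÷ €21.74 = 67,994.48, so 67,995 panels.

67,995 panels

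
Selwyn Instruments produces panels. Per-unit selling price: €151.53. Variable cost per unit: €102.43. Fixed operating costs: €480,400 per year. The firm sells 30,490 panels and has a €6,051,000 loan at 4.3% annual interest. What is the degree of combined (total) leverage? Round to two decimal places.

Contribution at this volume is 30,490 × €49.10 = €1,497,059.00.
Operating income = contribution − fixed costs = €1,497,059.00 − €480,400 = €1,016,659.00. Interest = €260,193.00.
DOL = €1,497,059.00 ÷ €1,016,659.00 = 1.4725; DFL = €1,016,659.00 ÷ €756,466.00 = 1.3440.
DCL = DOL × DFL = 1.4725 × 1.3440 = 1.9790.

1.98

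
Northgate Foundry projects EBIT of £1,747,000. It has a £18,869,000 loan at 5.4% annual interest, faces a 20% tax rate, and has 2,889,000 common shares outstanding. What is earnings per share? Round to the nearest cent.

£0.20

Interest = £1,018,926.00, so EBT = £1,747,000 − £1,018,926.00 = £728,074.00.
Net income = £728,074.00 × (1 − 0.20) = £582,459.20.
EPS = £582,459.20 ÷ 2,889,000 = £0.20.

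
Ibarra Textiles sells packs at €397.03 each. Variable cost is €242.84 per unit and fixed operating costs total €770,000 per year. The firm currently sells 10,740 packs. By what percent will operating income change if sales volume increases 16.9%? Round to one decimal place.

Total contribution margin = 10,740 × €154.19 = €1,656,000.60.
Subtracting fixed costs: EBIT = €1,656,000.60 − €770,000 = €886,000.60.
DOL = contribution ÷ EBIT = €1,656,000.60 ÷ €886,000.60 = 1.8691.
So EBIT moves 1.8691 × (+16.9%) = +31.6%.

+31.6%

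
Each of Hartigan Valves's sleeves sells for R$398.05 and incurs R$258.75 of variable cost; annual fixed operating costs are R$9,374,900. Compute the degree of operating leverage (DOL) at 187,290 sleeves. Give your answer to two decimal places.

1.56

Total contribution margin = 187,290 × R$139.30 = R$26,089,497.00.
Operating income = contribution − fixed costs = R$26,089,497.00 − R$9,374,900 = R$16,714,597.00.
DOL = contribution ÷ EBIT = R$26,089,497.00 ÷ R$16,714,597.00 = 1.5609.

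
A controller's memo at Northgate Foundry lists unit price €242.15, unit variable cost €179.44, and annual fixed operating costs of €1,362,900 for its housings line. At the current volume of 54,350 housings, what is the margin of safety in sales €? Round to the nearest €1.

Contribution margin per unit = €242.15 − €179.44 = €62.71. Break-even units = €1,362,900 ÷ €62.71 = 21,733.38; break-even revenue = 21,733.38 × €242.15 = €5,262,736.96.
Current sales = 54,350 × €242.15 = €13,160,852.50.
Margin of safety = €13,160,852.50 − €5,262,736.96 = €7,898,116.

€7,898,116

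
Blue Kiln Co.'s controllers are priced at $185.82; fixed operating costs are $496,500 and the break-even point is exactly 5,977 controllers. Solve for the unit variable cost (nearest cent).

At break-even, FC = Q × (P − VC), so P − VC = $496,500 ÷ 5,977 = $83.0684.
Hence VC = price − CM = $185.82 − $83.0684 = $102.75.

$102.75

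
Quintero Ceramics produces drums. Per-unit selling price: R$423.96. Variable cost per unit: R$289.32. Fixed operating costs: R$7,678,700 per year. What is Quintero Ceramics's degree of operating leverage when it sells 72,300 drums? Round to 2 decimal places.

At 72,300 units, contribution = 72,300 × R$134.64 = R$9,734,472.00.
Operating income = contribution − fixed costs = R$9,734,472.00 − R$7,678,700 = R$2,055,772.00.
So DOL = total CM / EBIT = R$9,734,472.00 / R$2,055,772.00 = 4.7352.

4.74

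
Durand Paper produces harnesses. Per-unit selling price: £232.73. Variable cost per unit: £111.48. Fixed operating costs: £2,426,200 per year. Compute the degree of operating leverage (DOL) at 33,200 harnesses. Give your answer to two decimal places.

2.52

Total contribution margin = 33,200 × £121.25 = £4,025,500.00.
EBIT = £4,025,500.00 − £2,426,200 = £1,599,300.00.
So DOL = total CM / EBIT = £4,025,500.00 / £1,599,300.00 = 2.5170.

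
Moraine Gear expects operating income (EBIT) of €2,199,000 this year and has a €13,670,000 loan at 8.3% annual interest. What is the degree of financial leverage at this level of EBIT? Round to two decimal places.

2.07

Annual interest charges come to €1,134,610.00.
DFL = EBIT ÷ (EBIT − I) = €2,199,000 ÷ (€2,199,000 − €1,134,610.00) = €2,199,000 ÷ €1,064,390.00 = 2.0660.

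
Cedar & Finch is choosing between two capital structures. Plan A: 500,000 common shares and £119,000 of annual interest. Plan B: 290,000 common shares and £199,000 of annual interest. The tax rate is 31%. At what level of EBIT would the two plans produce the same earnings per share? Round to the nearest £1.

£309,476

Set EPS_A = EPS_B: (EBIT − £119,000)(1 − 0.31) ÷ 500,000 = (EBIT − £199,000)(1 − 0.31) ÷ 290,000.
The (1 − t) factor cancels: (EBIT − 119,000) × 290,000 = (EBIT − 199,000) × 500,000.
EBIT × (500,000 − 290,000) = 199,000 × 500,000 − 119,000 × 290,000 = 64,990,000,000, so EBIT = 64,990,000,000 ÷ 210,000 = 309,476.19.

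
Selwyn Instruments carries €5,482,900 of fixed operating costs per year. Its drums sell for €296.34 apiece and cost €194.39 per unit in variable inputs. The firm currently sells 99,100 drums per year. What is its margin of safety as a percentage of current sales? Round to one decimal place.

45.7%

Unit CM = price − variable cost = €296.34 − €194.39 = €101.95. Break-even units = €5,482,900 ÷ €101.95 = 53,780.28; break-even revenue = 53,780.28 × €296.34 = €15,937,249.49.
Current sales = 99,100 × €296.34 = €29,367,294.00.
Margin of safety = (€29,367,294.00 − €15,937,249.49) ÷ €29,367,294.00 = 45.7%.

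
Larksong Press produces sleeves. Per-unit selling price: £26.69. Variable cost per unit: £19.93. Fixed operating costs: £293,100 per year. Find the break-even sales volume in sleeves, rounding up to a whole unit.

Contribution margin per unit = £26.69 − £19.93 = £6.76.
Break-even volume = fixed costs ÷ CM per unit = £293,100 ÷ £6.76 = 43,357.99, so 43,358 sleeves.

43,358 sleeves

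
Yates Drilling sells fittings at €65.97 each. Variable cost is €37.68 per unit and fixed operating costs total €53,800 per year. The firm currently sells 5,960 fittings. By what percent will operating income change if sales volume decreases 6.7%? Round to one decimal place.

-9.8%

At 5,960 units, contribution = 5,960 × €28.29 = €168,608.40.
Operating income = contribution − fixed costs = €168,608.40 − €53,800 = €114,808.40.
Degree of operating leverage = €168,608.40 / €114,808.40 = 1.4686.
Operating income changes by 1.4686 × -6.7% = -9.8%.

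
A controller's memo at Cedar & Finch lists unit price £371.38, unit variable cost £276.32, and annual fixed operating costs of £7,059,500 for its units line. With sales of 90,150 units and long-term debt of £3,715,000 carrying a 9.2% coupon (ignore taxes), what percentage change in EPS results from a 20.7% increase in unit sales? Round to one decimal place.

At 90,150 units, contribution = 90,150 × £95.06 = £8,569,659.00.
Subtracting fixed costs: EBIT = £8,569,659.00 − £7,059,500 = £1,510,159.00.
After interest of £341,780.00, pre-tax earnings = £1,168,379.00.
Degree of combined leverage = contribution ÷ (EBIT − I) = £8,569,659.00 ÷ £1,168,379.00 = 7.3347.
%ΔEPS = DCL × %ΔSales = 7.3347 × +20.7% = +151.8%.

+151.8%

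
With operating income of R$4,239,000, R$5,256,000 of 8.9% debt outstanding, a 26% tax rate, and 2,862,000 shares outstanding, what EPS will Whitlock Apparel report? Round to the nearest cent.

Interest = R$467,784.00, so EBT = R$4,239,000 − R$467,784.00 = R$3,771,216.00.
Net income = R$3,771,216.00 × (1 − 0.26) = R$2,790,699.84.
Per share: R$2,790,699.84 / 2,862,000 shares = R$0.98.

R$0.98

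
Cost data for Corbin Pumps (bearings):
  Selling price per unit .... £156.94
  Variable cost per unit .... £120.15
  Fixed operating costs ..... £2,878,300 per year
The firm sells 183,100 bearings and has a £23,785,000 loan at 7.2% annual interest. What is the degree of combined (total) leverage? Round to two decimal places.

Total contribution margin = 183,100 × £36.79 = £6,736,249.00.
EBIT = £6,736,249.00 − £2,878,300 = £3,857,949.00. Interest = £1,712,520.00.
DOL = £6,736,249.00 ÷ £3,857,949.00 = 1.7461; DFL = £3,857,949.00 ÷ £2,145,429.00 = 1.7982.
Combined leverage = 1.7461 × 1.7982 = 3.1398.

3.14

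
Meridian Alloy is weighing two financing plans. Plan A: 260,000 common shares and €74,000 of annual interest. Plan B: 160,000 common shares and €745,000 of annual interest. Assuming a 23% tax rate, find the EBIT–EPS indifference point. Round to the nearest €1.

At indifference, (EBIT − 74,000)(1 − t)/260,000 = (EBIT − 745,000)(1 − t)/160,000.
The (1 − t) factor cancels: (EBIT − 74,000) × 160,000 = (EBIT − 745,000) × 260,000.
Solving, EBIT = (745,000·260,000 − 74,000·160,000) / (260,000 − 160,000) = 181,860,000,000 / 100,000 = 1,818,600.00.

€1,818,600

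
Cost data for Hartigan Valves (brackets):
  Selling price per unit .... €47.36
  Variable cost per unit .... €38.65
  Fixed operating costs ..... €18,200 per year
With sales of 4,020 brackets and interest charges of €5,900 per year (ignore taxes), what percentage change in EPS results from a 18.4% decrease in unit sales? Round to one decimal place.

At 4,020 units, contribution = 4,020 × €8.71 = €35,014.20.
EBIT = €35,014.20 − €18,200 = €16,814.20.
After interest of €5,900.00, pre-tax earnings = €10,914.20.
Degree of combined leverage = contribution ÷ (EBIT − I) = €35,014.20 ÷ €10,914.20 = 3.2081.
%ΔEPS = DCL × %ΔSales = 3.2081 × -18.4% = -59.0%.

-59.0%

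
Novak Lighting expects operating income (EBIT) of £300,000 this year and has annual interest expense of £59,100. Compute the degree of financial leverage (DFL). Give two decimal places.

1.25

Annual interest charges come to £59,100.00.
Degree of financial leverage = EBIT / (EBIT − interest) = £300,000 / £240,900.00 = 1.2453.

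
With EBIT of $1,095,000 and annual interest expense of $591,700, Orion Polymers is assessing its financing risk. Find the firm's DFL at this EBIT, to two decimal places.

2.18

Interest = $591,700.00.
DFL = EBIT ÷ (EBIT − I) = $1,095,000 ÷ ($1,095,000 − $591,700.00) = $1,095,000 ÷ $503,300.00 = 2.1756.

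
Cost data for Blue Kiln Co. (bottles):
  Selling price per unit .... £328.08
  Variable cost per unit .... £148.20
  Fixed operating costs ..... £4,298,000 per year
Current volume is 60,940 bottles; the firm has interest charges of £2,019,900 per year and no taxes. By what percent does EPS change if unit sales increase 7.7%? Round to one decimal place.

Contribution at this volume is 60,940 × £179.88 = £10,961,887.20.
Operating income = contribution − fixed costs = £10,961,887.20 − £4,298,000 = £6,663,887.20.
Interest = £2,019,900.00, so EBIT − I = £4,643,987.20.
DCL = total CM / (EBIT − I) = £10,961,887.20 / £4,643,987.20 = 2.3604.
%ΔEPS = DCL × %ΔSales = 2.3604 × +7.7% = +18.2%.

+18.2%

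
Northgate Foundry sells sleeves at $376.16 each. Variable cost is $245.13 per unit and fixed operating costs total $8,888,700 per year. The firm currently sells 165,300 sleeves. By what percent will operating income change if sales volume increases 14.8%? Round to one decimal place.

Contribution at this volume is 165,300 × $131.03 = $21,659,259.00.
EBIT = $21,659,259.00 − $8,888,700 = $12,770,559.00.
So DOL = total CM / EBIT = $21,659,259.00 / $12,770,559.00 = 1.6960.
%ΔEBIT = DOL × %ΔSales = 1.6960 × +14.8% = +25.1%.

+25.1%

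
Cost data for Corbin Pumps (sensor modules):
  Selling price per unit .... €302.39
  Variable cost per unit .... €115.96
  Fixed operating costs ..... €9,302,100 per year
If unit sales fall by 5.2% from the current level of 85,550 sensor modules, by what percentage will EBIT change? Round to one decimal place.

Total contribution margin = 85,550 × €186.43 = €15,949,086.50.
Subtracting fixed costs: EBIT = €15,949,086.50 − €9,302,100 = €6,646,986.50.
DOL = contribution ÷ EBIT = €15,949,086.50 ÷ €6,646,986.50 = 2.3994.
%ΔEBIT = DOL × %ΔSales = 2.3994 × -5.2% = -12.5%.

-12.5%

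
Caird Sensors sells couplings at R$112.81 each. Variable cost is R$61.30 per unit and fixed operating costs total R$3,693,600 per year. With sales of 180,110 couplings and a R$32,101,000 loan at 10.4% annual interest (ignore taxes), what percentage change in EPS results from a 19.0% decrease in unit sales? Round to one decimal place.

Total contribution margin = 180,110 × R$51.51 = R$9,277,466.10.
Subtracting fixed costs: EBIT = R$9,277,466.10 − R$3,693,600 = R$5,583,866.10.
Interest = R$3,338,504.00, so EBIT − I = R$2,245,362.10.
DCL = total CM / (EBIT − I) = R$9,277,466.10 / R$2,245,362.10 = 4.1318.
EPS therefore changes by 4.1318 × (-19.0%) = -78.5%.

-78.5%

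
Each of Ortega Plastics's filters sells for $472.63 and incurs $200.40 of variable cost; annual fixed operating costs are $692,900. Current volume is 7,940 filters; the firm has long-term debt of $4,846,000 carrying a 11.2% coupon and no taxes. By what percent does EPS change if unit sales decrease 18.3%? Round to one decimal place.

-42.7%

At 7,940 units, contribution = 7,940 × $272.23 = $2,161,506.20.
Operating income = contribution − fixed costs = $2,161,506.20 − $692,900 = $1,468,606.20.
Interest = $542,752.00, so EBIT − I = $925,854.20.
DCL = total CM / (EBIT − I) = $2,161,506.20 / $925,854.20 = 2.3346.
EPS therefore changes by 2.3346 × (-18.3%) = -42.7%.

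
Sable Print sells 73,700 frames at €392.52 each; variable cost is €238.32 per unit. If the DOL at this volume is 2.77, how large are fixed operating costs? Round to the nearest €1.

€7,261,818

At 73,700 units, contribution = 73,700 × €154.20 = €11,364,540.00.
DOL = contribution / EBIT, so EBIT = €11,364,540.00 / 2.77 = €4,102,722.02.
And FC = contribution − EBIT = €11,364,540.00 − €4,102,722.02 = €7,261,818.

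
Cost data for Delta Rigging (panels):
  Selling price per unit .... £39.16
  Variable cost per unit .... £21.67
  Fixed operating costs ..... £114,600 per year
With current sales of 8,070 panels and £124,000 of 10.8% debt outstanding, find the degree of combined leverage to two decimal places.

Contribution at this volume is 8,070 × £17.49 = £141,144.30.
EBIT = £141,144.30 − £114,600 = £26,544.30. Interest = £13,392.00, so EBIT − I = £13,152.30.
DCL = contribution ÷ (EBIT − I) = £141,144.30 ÷ £13,152.30 = 10.7315.

10.73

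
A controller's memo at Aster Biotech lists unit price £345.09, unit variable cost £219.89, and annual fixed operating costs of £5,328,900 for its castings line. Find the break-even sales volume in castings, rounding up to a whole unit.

42,564 castings

Contribution margin per unit = £345.09 − £219.89 = £125.20.
Units to break even: £5,328,900 ÷ £125.20 = 42,563.10, rounded up to 42,564.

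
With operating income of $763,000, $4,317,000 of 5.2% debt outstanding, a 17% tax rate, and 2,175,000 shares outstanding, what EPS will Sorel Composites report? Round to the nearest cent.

$0.21

Interest = $224,484.00, so EBT = $763,000 − $224,484.00 = $538,516.00.
After tax at 17%: net income = $538,516.00 × 0.83 = $446,968.28.
EPS = $446,968.28 ÷ 2,175,000 = $0.21.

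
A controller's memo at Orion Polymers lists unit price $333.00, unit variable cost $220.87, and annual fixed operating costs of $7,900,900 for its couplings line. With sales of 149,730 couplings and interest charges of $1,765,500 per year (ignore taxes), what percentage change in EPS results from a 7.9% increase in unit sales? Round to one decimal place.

+18.6%

Contribution at this volume is 149,730 × $112.13 = $16,789,224.90.
Operating income = contribution − fixed costs = $16,789,224.90 − $7,900,900 = $8,888,324.90.
After interest of $1,765,500.00, pre-tax earnings = $7,122,824.90.
DCL = total CM / (EBIT − I) = $16,789,224.90 / $7,122,824.90 = 2.3571.
EPS therefore changes by 2.3571 × (+7.9%) = +18.6%.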